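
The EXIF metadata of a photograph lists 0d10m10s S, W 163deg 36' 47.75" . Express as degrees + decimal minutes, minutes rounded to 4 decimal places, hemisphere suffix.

0° 10.1667′ S, 163° 36.7958′ W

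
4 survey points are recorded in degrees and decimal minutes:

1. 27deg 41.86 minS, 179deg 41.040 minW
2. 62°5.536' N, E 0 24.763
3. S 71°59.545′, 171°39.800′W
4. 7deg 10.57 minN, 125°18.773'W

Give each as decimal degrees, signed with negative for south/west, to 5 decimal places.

Point 1:
  φ: 27 + 41.86/60 = 27.697667
  S ⇒ negate
  Lon: 179 + 41.04/60 = 179.684000
  hemisphere W, so the sign is −
Point 2:
  φ: 5.536′ = 0.092267°; total 62.092267
  N ⇒ keep positive
  λ: 0 + 24.763/60 = 0.412717
  E → positive
Point 3:
  Latitude: 71 + 59.545/60 = 71.992417
  S → negative
  λ: 171 + 39.8/60 = 171.663333
  W → negative
Point 4:
  φ: 7 + 10.57/60 = 7.176167
  N → positive
  λ: 18.773′ = 0.312883°; total 125.312883
  W → negative

1. -27.69767, -179.68400
2. 62.09227, 0.41272
3. -71.99242, -171.66333
4. 7.17617, -125.31288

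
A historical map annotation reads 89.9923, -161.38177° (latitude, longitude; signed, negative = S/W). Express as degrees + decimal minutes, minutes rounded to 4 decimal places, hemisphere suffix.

89° 59.5380′ N, 161° 22.9062′ W

Lat: fractional part 0.992300 → 59.538000 minutes
Longitude is negative → W; |value| = 161.381770
λ: fractional part 0.381770 → 22.906200 minutes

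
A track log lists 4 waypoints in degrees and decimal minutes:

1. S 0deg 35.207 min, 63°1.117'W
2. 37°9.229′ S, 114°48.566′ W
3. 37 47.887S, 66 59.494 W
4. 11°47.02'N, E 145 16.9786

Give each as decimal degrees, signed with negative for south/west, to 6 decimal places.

Point 1:
  Lat: 35.207′ = 0.586783°; total 0.5867833
  hemisphere S, so the sign is −
  Longitude: 1.117′ = 0.018617°; total 63.0186167
  W → negative
Point 2:
  Latitude: 37 + 9.229/60 = 37.1538167
  S ⇒ negate
  λ: 114 + 48.566/60 = 114.8094333
  hemisphere W, so the sign is −
Point 3:
  φ: 37 + 47.887/60 = 37.7981167
  S → negative
  Longitude: 66 + 59.494/60 = 66.9915667
  hemisphere W, so the sign is −
Point 4:
  Latitude: 47.02′ = 0.783667°; total 11.7836667
  N ⇒ keep positive
  Lon: 16.9786′ = 0.282977°; total 145.2829767
  E ⇒ keep positive

1. -0.586783, -63.018617
2. -37.153817, -114.809433
3. -37.798117, -66.991567
4. 11.783667, 145.282977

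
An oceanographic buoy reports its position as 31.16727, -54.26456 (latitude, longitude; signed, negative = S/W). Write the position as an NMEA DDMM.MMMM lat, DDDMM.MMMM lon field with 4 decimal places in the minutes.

Latitude: 31° + 0.167270 × 60 = 31° 10.036200′
Longitude is negative → W; |value| = 54.264560
λ: fractional part 0.264560 → 15.873600 minutes

3110.0362,N / 05415.8736,W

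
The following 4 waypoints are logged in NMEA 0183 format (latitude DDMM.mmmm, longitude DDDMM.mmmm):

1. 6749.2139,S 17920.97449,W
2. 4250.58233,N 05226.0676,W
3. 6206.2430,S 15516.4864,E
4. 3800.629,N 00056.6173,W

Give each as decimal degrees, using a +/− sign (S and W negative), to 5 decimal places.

1. -67.82023, -179.34957
2. 42.84304, -52.43446
3. -62.10405, 155.27477
4. 38.01048, -0.94362

Point 1:
  φ: degrees = first 2 digits = 67, minutes = 49.2139; 67 + 49.2139/60 = 67.820232
  S → negative
  Longitude: degrees = first 3 digits = 179, minutes = 20.97449; 179 + 20.97449/60 = 179.349575
  W → negative
Point 2:
  φ: split at 2 digits → 42° and 50.58233′; 42 + 50.58233/60 = 42.843039
  N → positive
  λ: split at 3 digits → 052° and 26.0676′; 52 + 26.0676/60 = 52.434460
  hemisphere W, so the sign is −
Point 3:
  φ: split at 2 digits → 62° and 6.243′; 62 + 6.243/60 = 62.104050
  hemisphere S, so the sign is −
  Lon: split at 3 digits → 155° and 16.4864′; 155 + 16.4864/60 = 155.274773
  E → positive
Point 4:
  Lat: degrees = first 2 digits = 38, minutes = 0.629; 38 + 0.629/60 = 38.010483
  N → positive
  λ: split at 3 digits → 000° and 56.6173′; 0 + 56.6173/60 = 0.943622
  W → negative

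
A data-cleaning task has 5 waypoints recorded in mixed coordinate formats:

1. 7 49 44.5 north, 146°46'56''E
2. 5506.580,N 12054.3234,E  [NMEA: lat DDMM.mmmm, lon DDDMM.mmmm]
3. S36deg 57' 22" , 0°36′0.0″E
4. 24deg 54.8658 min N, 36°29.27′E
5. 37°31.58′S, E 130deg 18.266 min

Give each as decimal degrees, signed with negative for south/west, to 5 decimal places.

1. 7.82903, 146.78222
2. 55.10967, 120.90539
3. -36.95611, 0.60000
4. 24.91443, 36.48783
5. -37.52633, 130.30443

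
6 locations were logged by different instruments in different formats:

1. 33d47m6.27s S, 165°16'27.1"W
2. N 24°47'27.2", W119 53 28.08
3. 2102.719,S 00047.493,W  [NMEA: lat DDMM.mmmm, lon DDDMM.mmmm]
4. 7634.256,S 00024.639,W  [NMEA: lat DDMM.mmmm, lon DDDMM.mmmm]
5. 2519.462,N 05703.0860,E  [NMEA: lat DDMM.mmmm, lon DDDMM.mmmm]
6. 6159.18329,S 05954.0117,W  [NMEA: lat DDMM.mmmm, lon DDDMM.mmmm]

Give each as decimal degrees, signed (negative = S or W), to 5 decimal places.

1. -33.78508, -165.27419
2. 24.79089, -119.89113
3. -21.04532, -0.79155
4. -76.57093, -0.41065
5. 25.32437, 57.05143
6. -61.98639, -59.90020

Point 1:
  Lat: 33 + 47/60 + 6.27/3600 = 33.785075
  S ⇒ negate
  λ: 16′ + 27.1″ = 16.45167′; 165 + 16.45167/60 = 165.274194
  W ⇒ negate
Point 2:
  Latitude: 24° + 47/60 + 27.2/3600 = 24 + 0.783333 + 0.007556 = 24.790889
  N ⇒ keep positive
  λ: 119° + 53/60 + 28.08/3600 = 119 + 0.883333 + 0.007800 = 119.891133
  W ⇒ negate
Point 3:
  Lat: split at 2 digits → 21° and 2.719′; 21 + 2.719/60 = 21.045317
  S → negative
  Longitude: split at 3 digits → 000° and 47.493′; 0 + 47.493/60 = 0.791550
  hemisphere W, so the sign is −
Point 4:
  φ: degrees = first 2 digits = 76, minutes = 34.256; 76 + 34.256/60 = 76.570933
  S ⇒ negate
  λ: degrees = first 3 digits = 0, minutes = 24.639; 0 + 24.639/60 = 0.410650
  hemisphere W, so the sign is −
Point 5:
  φ: degrees = first 2 digits = 25, minutes = 19.462; 25 + 19.462/60 = 25.324367
  N → positive
  Longitude: split at 3 digits → 057° and 3.086′; 57 + 3.086/60 = 57.051433
  E → positive
Point 6:
  φ: split at 2 digits → 61° and 59.18329′; 61 + 59.18329/60 = 61.986388
  S → negative
  Lon: degrees = first 3 digits = 59, minutes = 54.0117; 59 + 54.0117/60 = 59.900195
  hemisphere W, so the sign is −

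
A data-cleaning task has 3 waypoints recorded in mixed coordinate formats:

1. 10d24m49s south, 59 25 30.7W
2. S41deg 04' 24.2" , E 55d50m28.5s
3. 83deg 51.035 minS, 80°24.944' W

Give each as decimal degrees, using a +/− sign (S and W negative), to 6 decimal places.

1. -10.413611, -59.425194
2. -41.073389, 55.841250
3. -83.850583, -80.415733

Point 1:
  Latitude: 10 + 24/60 + 49/3600 = 10.4136111
  hemisphere S, so the sign is −
  λ: 59° + 25/60 + 30.7/3600 = 59 + 0.416667 + 0.008528 = 59.4251944
  W → negative
Point 2:
  Lat: 41° + 4/60 + 24.2/3600 = 41 + 0.066667 + 0.006722 = 41.0733889
  S → negative
  λ: 55° + 50/60 + 28.5/3600 = 55 + 0.833333 + 0.007917 = 55.8412500
  E → positive
Point 3:
  Lat: 83 + 51.035/60 = 83.8505833
  S → negative
  Lon: 24.944′ = 0.415733°; total 80.4157333
  W → negative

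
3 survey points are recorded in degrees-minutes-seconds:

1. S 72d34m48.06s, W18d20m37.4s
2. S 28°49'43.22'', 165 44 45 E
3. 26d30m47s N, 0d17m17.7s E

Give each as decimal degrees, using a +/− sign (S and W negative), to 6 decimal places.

1. -72.580017, -18.343722
2. -28.828672, 165.745833
3. 26.513056, 0.288250

Point 1:
  Latitude: 72° + 34/60 + 48.06/3600 = 72 + 0.566667 + 0.013350 = 72.5800167
  hemisphere S, so the sign is −
  λ: 20′ + 37.4″ = 20.62333′; 18 + 20.62333/60 = 18.3437222
  hemisphere W, so the sign is −
Point 2:
  Latitude: 49′ + 43.22″ = 49.72033′; 28 + 49.72033/60 = 28.8286722
  hemisphere S, so the sign is −
  Lon: 44′ + 45″ = 44.75000′; 165 + 44.75000/60 = 165.7458333
  E ⇒ keep positive
Point 3:
  φ: 26 + 30/60 + 47/3600 = 26.5130556
  N → positive
  Longitude: 17′ + 17.7″ = 17.29500′; 0 + 17.29500/60 = 0.2882500
  E ⇒ keep positive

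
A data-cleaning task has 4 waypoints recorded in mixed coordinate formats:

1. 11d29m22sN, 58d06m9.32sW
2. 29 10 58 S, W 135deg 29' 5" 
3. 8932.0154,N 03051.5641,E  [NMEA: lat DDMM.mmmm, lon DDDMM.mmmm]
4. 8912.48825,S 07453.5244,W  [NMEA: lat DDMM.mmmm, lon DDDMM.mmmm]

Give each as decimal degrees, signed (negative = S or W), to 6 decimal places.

1. 11.489444, -58.102589
2. -29.182778, -135.484722
3. 89.533590, 30.859402
4. -89.208138, -74.892073

Point 1:
  φ: 29′ + 22″ = 29.36667′; 11 + 29.36667/60 = 11.4894444
  N ⇒ keep positive
  Lon: 58 + 6/60 + 9.32/3600 = 58.1025889
  hemisphere W, so the sign is −
Point 2:
  φ: 10′ + 58″ = 10.96667′; 29 + 10.96667/60 = 29.1827778
  S ⇒ negate
  Lon: 135° + 29/60 + 5/3600 = 135 + 0.483333 + 0.001389 = 135.4847222
  W ⇒ negate
Point 3:
  Latitude: split at 2 digits → 89° and 32.0154′; 89 + 32.0154/60 = 89.5335900
  N ⇒ keep positive
  λ: split at 3 digits → 030° and 51.5641′; 30 + 51.5641/60 = 30.8594017
  E ⇒ keep positive
Point 4:
  φ: split at 2 digits → 89° and 12.48825′; 89 + 12.48825/60 = 89.2081375
  hemisphere S, so the sign is −
  Longitude: degrees = first 3 digits = 74, minutes = 53.5244; 74 + 53.5244/60 = 74.8920733
  hemisphere W, so the sign is −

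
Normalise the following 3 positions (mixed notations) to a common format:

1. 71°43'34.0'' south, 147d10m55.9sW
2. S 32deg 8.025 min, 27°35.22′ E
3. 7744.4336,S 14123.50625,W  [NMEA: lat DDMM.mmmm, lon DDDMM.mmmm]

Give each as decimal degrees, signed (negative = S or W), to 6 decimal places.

1. -71.726111, -147.182194
2. -32.133750, 27.587000
3. -77.740560, -141.391771

Point 1:
  Lat: 43′ + 34″ = 43.56667′; 71 + 43.56667/60 = 71.7261111
  S → negative
  Lon: 147° + 10/60 + 55.9/3600 = 147 + 0.166667 + 0.015528 = 147.1821944
  W → negative
Point 2:
  Latitude: 8.025′ = 0.133750°; total 32.1337500
  hemisphere S, so the sign is −
  λ: 35.22′ = 0.587000°; total 27.5870000
  E ⇒ keep positive
Point 3:
  φ: split at 2 digits → 77° and 44.4336′; 77 + 44.4336/60 = 77.7405600
  hemisphere S, so the sign is −
  Lon: degrees = first 3 digits = 141, minutes = 23.50625; 141 + 23.50625/60 = 141.3917708
  W → negative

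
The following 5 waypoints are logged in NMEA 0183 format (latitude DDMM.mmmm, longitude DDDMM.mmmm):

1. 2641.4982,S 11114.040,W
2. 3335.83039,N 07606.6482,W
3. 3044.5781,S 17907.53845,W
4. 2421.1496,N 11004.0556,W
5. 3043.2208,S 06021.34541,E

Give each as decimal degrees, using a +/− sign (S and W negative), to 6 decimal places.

1. -26.691637, -111.234000
2. 33.597173, -76.110803
3. -30.742968, -179.125641
4. 24.352493, -110.067593
5. -30.720347, 60.355757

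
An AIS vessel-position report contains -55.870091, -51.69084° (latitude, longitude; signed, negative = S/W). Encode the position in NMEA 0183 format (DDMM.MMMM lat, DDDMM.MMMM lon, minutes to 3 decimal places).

5552.205,S / 05141.450,W

Latitude is negative → S; |value| = 55.870091
Latitude: minutes = (55.870091 − 55) × 60 = 52.20546
Longitude is negative → W; |value| = 51.690840
Longitude: 51° + 0.690840 × 60 = 51° 41.45040′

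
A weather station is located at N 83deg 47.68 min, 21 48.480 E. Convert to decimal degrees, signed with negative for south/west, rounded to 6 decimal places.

83.794667, 21.808000

Lat: 47.68′ = 0.794667°; total 83.7946667
N ⇒ keep positive
Longitude: 21 + 48.48/60 = 21.8080000
E → positive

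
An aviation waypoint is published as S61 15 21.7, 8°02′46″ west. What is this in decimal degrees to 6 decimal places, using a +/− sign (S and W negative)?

-61.256028, -8.046111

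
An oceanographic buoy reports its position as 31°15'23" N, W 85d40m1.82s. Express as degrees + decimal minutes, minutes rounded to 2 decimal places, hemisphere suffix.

31° 15.38′ N, 85° 40.03′ W

Latitude: 15 + 23/60 = 15.3833′
λ: 40 + 1.82/60 = 40.0303′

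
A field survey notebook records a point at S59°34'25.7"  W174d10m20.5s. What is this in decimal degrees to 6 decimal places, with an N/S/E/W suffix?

59.573806° S, 174.172361° W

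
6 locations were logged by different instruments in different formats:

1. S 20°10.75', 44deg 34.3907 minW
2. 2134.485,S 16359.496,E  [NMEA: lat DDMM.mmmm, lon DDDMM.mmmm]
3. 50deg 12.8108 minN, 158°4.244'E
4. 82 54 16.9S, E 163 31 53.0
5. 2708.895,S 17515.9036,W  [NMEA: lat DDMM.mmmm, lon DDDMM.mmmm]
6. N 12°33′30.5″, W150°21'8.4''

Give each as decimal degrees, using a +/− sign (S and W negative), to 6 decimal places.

1. -20.179167, -44.573178
2. -21.574750, 163.991600
3. 50.213513, 158.070733
4. -82.904694, 163.531389
5. -27.148250, -175.265060
6. 12.558472, -150.352333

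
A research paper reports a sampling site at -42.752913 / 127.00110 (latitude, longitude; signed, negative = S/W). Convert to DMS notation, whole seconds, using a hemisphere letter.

Latitude is negative → S; |value| = 42.752913
Latitude: 0.752913 × 60 = 45.17478′ → 45′, remainder × 60 = 10.49″
λ: whole degrees 127; 0.06600′ → 0′ and 3.96″

42°45′10″ S, 127°00′4″ E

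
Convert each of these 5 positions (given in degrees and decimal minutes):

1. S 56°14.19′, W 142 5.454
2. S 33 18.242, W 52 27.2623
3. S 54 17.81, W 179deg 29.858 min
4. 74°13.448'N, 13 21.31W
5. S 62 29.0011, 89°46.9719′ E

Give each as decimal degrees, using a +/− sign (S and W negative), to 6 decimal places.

1. -56.236500, -142.090900
2. -33.304033, -52.454372
3. -54.296833, -179.497633
4. 74.224133, -13.355167
5. -62.483352, 89.782865

Point 1:
  φ: 56 + 14.19/60 = 56.2365000
  S ⇒ negate
  Lon: 142 + 5.454/60 = 142.0909000
  W → negative
Point 2:
  Lat: 18.242′ = 0.304033°; total 33.3040333
  S → negative
  Lon: 27.2623′ = 0.454372°; total 52.4543717
  W → negative
Point 3:
  Lat: 54 + 17.81/60 = 54.2968333
  hemisphere S, so the sign is −
  Lon: 179 + 29.858/60 = 179.4976333
  W ⇒ negate
Point 4:
  φ: 74 + 13.448/60 = 74.2241333
  N → positive
  λ: 21.31′ = 0.355167°; total 13.3551667
  hemisphere W, so the sign is −
Point 5:
  φ: 29.0011′ = 0.483352°; total 62.4833517
  S → negative
  Lon: 89 + 46.9719/60 = 89.7828650
  E ⇒ keep positive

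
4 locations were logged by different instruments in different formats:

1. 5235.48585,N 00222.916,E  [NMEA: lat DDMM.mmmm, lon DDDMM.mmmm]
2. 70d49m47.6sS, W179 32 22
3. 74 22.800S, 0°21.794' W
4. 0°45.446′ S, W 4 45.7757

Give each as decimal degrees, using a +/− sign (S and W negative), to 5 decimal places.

1. 52.59143, 2.38193
2. -70.82989, -179.53944
3. -74.38000, -0.36323
4. -0.75743, -4.76293

Point 1:
  Lat: split at 2 digits → 52° and 35.48585′; 52 + 35.48585/60 = 52.591431
  N ⇒ keep positive
  Lon: degrees = first 3 digits = 2, minutes = 22.916; 2 + 22.916/60 = 2.381933
  E → positive
Point 2:
  Latitude: 49′ + 47.6″ = 49.79333′; 70 + 49.79333/60 = 70.829889
  S ⇒ negate
  Lon: 179 + 32/60 + 22/3600 = 179.539444
  W ⇒ negate
Point 3:
  φ: 74 + 22.8/60 = 74.380000
  S → negative
  Lon: 21.794′ = 0.363233°; total 0.363233
  W → negative
Point 4:
  Latitude: 45.446′ = 0.757433°; total 0.757433
  hemisphere S, so the sign is −
  Longitude: 45.7757′ = 0.762928°; total 4.762928
  W → negative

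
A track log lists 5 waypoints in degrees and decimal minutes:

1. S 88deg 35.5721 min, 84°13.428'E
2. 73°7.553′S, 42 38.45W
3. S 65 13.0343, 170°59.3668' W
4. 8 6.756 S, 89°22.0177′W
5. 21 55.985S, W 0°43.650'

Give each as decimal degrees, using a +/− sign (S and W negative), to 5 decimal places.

1. -88.59287, 84.22380
2. -73.12588, -42.64083
3. -65.21724, -170.98945
4. -8.11260, -89.36696
5. -21.93308, -0.72750

Point 1:
  Latitude: 88 + 35.5721/60 = 88.592868
  S → negative
  Longitude: 13.428′ = 0.223800°; total 84.223800
  E → positive
Point 2:
  Latitude: 73 + 7.553/60 = 73.125883
  hemisphere S, so the sign is −
  Longitude: 42 + 38.45/60 = 42.640833
  hemisphere W, so the sign is −
Point 3:
  φ: 13.0343′ = 0.217238°; total 65.217238
  hemisphere S, so the sign is −
  λ: 59.3668′ = 0.989447°; total 170.989447
  W ⇒ negate
Point 4:
  φ: 6.756′ = 0.112600°; total 8.112600
  hemisphere S, so the sign is −
  Longitude: 89 + 22.0177/60 = 89.366962
  hemisphere W, so the sign is −
Point 5:
  Lat: 21 + 55.985/60 = 21.933083
  S ⇒ negate
  Lon: 0 + 43.65/60 = 0.727500
  W ⇒ negate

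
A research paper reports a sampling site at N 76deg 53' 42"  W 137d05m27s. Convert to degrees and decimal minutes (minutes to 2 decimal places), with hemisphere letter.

Latitude: 53 + 42/60 = 53.7000′
λ: 5 + 27/60 = 5.4500′

76° 53.70′ N, 137° 5.45′ W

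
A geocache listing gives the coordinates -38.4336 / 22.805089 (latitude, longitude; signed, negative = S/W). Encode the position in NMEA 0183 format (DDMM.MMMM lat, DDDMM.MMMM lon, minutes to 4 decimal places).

Latitude is negative → S; |value| = 38.433600
φ: minutes = (38.433600 − 38) × 60 = 26.016000
λ: minutes = (22.805089 − 22) × 60 = 48.305340

3826.0160,S / 02248.3053,E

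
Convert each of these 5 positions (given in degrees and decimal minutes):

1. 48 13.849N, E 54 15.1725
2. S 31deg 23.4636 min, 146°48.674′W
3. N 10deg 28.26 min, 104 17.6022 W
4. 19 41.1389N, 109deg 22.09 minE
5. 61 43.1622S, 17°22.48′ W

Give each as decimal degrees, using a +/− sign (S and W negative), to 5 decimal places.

1. 48.23082, 54.25288
2. -31.39106, -146.81123
3. 10.47100, -104.29337
4. 19.68565, 109.36817
5. -61.71937, -17.37467

Point 1:
  Latitude: 13.849′ = 0.230817°; total 48.230817
  N ⇒ keep positive
  Longitude: 54 + 15.1725/60 = 54.252875
  E ⇒ keep positive
Point 2:
  φ: 23.4636′ = 0.391060°; total 31.391060
  hemisphere S, so the sign is −
  λ: 48.674′ = 0.811233°; total 146.811233
  W → negative
Point 3:
  Lat: 10 + 28.26/60 = 10.471000
  N → positive
  Lon: 104 + 17.6022/60 = 104.293370
  W → negative
Point 4:
  Lat: 41.1389′ = 0.685648°; total 19.685648
  N → positive
  λ: 22.09′ = 0.368167°; total 109.368167
  E ⇒ keep positive
Point 5:
  Lat: 43.1622′ = 0.719370°; total 61.719370
  S ⇒ negate
  λ: 22.48′ = 0.374667°; total 17.374667
  hemisphere W, so the sign is −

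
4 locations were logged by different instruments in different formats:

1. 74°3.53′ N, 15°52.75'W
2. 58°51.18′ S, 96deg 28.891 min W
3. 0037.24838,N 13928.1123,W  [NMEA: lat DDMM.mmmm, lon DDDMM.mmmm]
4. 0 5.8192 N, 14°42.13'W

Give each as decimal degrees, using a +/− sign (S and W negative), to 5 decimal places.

Point 1:
  Latitude: 3.53′ = 0.058833°; total 74.058833
  N → positive
  Lon: 52.75′ = 0.879167°; total 15.879167
  W ⇒ negate
Point 2:
  Lat: 58 + 51.18/60 = 58.853000
  S → negative
  Longitude: 96 + 28.891/60 = 96.481517
  W ⇒ negate
Point 3:
  Lat: split at 2 digits → 00° and 37.24838′; 0 + 37.24838/60 = 0.620806
  N ⇒ keep positive
  Longitude: split at 3 digits → 139° and 28.1123′; 139 + 28.1123/60 = 139.468538
  W ⇒ negate
Point 4:
  φ: 5.8192′ = 0.096987°; total 0.096987
  N → positive
  Lon: 14 + 42.13/60 = 14.702167
  W ⇒ negate

1. 74.05883, -15.87917
2. -58.85300, -96.48152
3. 0.62081, -139.46854
4. 0.09699, -14.70217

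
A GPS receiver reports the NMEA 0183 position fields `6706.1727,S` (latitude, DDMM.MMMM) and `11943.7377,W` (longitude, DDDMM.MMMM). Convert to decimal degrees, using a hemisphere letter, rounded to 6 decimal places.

67.102878° S, 119.728962° W

φ: degrees = first 2 digits = 67, minutes = 6.1727; 67 + 6.1727/60 = 67.1028783
λ: degrees = first 3 digits = 119, minutes = 43.7377; 119 + 43.7377/60 = 119.7289617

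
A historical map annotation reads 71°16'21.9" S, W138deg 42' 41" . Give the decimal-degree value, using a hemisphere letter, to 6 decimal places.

71.272750° S, 138.711389° W

Lat: 71° + 16/60 + 21.9/3600 = 71 + 0.266667 + 0.006083 = 71.2727500
Longitude: 138° + 42/60 + 41/3600 = 138 + 0.700000 + 0.011389 = 138.7113889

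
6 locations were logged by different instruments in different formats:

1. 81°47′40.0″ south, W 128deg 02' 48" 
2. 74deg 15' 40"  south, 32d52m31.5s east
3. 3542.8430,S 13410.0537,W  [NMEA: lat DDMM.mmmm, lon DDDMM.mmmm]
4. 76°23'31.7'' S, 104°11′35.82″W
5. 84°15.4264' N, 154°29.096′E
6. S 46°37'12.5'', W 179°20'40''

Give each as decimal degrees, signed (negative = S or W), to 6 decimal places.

Point 1:
  φ: 81 + 47/60 + 40/3600 = 81.7944444
  S → negative
  λ: 2′ + 48″ = 2.80000′; 128 + 2.80000/60 = 128.0466667
  W ⇒ negate
Point 2:
  Lat: 74° + 15/60 + 40/3600 = 74 + 0.250000 + 0.011111 = 74.2611111
  S → negative
  Lon: 52′ + 31.5″ = 52.52500′; 32 + 52.52500/60 = 32.8754167
  E ⇒ keep positive
Point 3:
  Lat: degrees = first 2 digits = 35, minutes = 42.843; 35 + 42.843/60 = 35.7140500
  S → negative
  Lon: split at 3 digits → 134° and 10.0537′; 134 + 10.0537/60 = 134.1675617
  W → negative
Point 4:
  Lat: 23′ + 31.7″ = 23.52833′; 76 + 23.52833/60 = 76.3921389
  S → negative
  Longitude: 104 + 11/60 + 35.82/3600 = 104.1932833
  hemisphere W, so the sign is −
Point 5:
  Latitude: 15.4264′ = 0.257107°; total 84.2571067
  N → positive
  Lon: 154 + 29.096/60 = 154.4849333
  E ⇒ keep positive
Point 6:
  Latitude: 46 + 37/60 + 12.5/3600 = 46.6201389
  hemisphere S, so the sign is −
  Longitude: 20′ + 40″ = 20.66667′; 179 + 20.66667/60 = 179.3444444
  W → negative

1. -81.794444, -128.046667
2. -74.261111, 32.875417
3. -35.714050, -134.167562
4. -76.392139, -104.193283
5. 84.257107, 154.484933
6. -46.620139, -179.344444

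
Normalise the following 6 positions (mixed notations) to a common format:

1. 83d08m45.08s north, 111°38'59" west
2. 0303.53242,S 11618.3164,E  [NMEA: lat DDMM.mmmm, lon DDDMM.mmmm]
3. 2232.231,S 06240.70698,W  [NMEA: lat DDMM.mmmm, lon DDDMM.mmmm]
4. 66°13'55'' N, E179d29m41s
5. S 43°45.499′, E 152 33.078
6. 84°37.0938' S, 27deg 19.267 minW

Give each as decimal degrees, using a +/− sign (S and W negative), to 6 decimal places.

1. 83.145856, -111.649722
2. -3.058874, 116.305273
3. -22.537183, -62.678450
4. 66.231944, 179.494722
5. -43.758317, 152.551300
6. -84.618230, -27.321117

Point 1:
  φ: 83° + 8/60 + 45.08/3600 = 83 + 0.133333 + 0.012522 = 83.1458556
  N → positive
  Lon: 111° + 38/60 + 59/3600 = 111 + 0.633333 + 0.016389 = 111.6497222
  hemisphere W, so the sign is −
Point 2:
  Latitude: split at 2 digits → 03° and 3.53242′; 3 + 3.53242/60 = 3.0588737
  hemisphere S, so the sign is −
  λ: split at 3 digits → 116° and 18.3164′; 116 + 18.3164/60 = 116.3052733
  E ⇒ keep positive
Point 3:
  Latitude: split at 2 digits → 22° and 32.231′; 22 + 32.231/60 = 22.5371833
  hemisphere S, so the sign is −
  Longitude: degrees = first 3 digits = 62, minutes = 40.70698; 62 + 40.70698/60 = 62.6784497
  W → negative
Point 4:
  φ: 13′ + 55″ = 13.91667′; 66 + 13.91667/60 = 66.2319444
  N ⇒ keep positive
  Longitude: 179 + 29/60 + 41/3600 = 179.4947222
  E ⇒ keep positive
Point 5:
  Latitude: 43 + 45.499/60 = 43.7583167
  hemisphere S, so the sign is −
  Longitude: 152 + 33.078/60 = 152.5513000
  E ⇒ keep positive
Point 6:
  φ: 84 + 37.0938/60 = 84.6182300
  hemisphere S, so the sign is −
  Lon: 19.267′ = 0.321117°; total 27.3211167
  W ⇒ negate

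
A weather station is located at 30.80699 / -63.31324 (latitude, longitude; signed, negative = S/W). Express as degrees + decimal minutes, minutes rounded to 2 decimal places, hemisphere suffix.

30° 48.42′ N, 63° 18.79′ W

Lat: minutes = (30.806990 − 30) × 60 = 48.4194
Longitude is negative → W; |value| = 63.313240
λ: minutes = (63.313240 − 63) × 60 = 18.7944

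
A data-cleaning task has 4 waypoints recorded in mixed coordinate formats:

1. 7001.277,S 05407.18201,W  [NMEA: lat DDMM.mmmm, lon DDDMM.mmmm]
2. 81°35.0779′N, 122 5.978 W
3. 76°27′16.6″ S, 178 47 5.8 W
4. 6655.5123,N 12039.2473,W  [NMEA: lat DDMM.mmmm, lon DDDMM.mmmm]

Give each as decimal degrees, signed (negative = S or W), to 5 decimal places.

Point 1:
  φ: degrees = first 2 digits = 70, minutes = 1.277; 70 + 1.277/60 = 70.021283
  S ⇒ negate
  λ: split at 3 digits → 054° and 7.18201′; 54 + 7.18201/60 = 54.119700
  hemisphere W, so the sign is −
Point 2:
  Lat: 35.0779′ = 0.584632°; total 81.584632
  N → positive
  λ: 122 + 5.978/60 = 122.099633
  hemisphere W, so the sign is −
Point 3:
  φ: 76° + 27/60 + 16.6/3600 = 76 + 0.450000 + 0.004611 = 76.454611
  S → negative
  λ: 178 + 47/60 + 5.8/3600 = 178.784944
  W ⇒ negate
Point 4:
  φ: split at 2 digits → 66° and 55.5123′; 66 + 55.5123/60 = 66.925205
  N → positive
  Longitude: degrees = first 3 digits = 120, minutes = 39.2473; 120 + 39.2473/60 = 120.654122
  W ⇒ negate

1. -70.02128, -54.11970
2. 81.58463, -122.09963
3. -76.45461, -178.78494
4. 66.92521, -120.65412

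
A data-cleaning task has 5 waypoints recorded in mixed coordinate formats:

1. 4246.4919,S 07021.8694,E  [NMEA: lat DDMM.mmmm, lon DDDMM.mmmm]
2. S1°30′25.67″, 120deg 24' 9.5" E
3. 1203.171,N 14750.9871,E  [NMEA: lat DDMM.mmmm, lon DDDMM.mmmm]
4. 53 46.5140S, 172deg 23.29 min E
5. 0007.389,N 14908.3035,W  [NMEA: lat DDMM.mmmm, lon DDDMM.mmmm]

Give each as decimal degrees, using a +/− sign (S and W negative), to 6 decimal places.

1. -42.774865, 70.364490
2. -1.507131, 120.402639
3. 12.052850, 147.849785
4. -53.775233, 172.388167
5. 0.123150, -149.138392

Point 1:
  φ: degrees = first 2 digits = 42, minutes = 46.4919; 42 + 46.4919/60 = 42.7748650
  S ⇒ negate
  Longitude: degrees = first 3 digits = 70, minutes = 21.8694; 70 + 21.8694/60 = 70.3644900
  E → positive
Point 2:
  Lat: 1 + 30/60 + 25.67/3600 = 1.5071306
  hemisphere S, so the sign is −
  Lon: 120° + 24/60 + 9.5/3600 = 120 + 0.400000 + 0.002639 = 120.4026389
  E → positive
Point 3:
  Lat: split at 2 digits → 12° and 3.171′; 12 + 3.171/60 = 12.0528500
  N ⇒ keep positive
  λ: degrees = first 3 digits = 147, minutes = 50.9871; 147 + 50.9871/60 = 147.8497850
  E ⇒ keep positive
Point 4:
  Latitude: 46.514′ = 0.775233°; total 53.7752333
  S ⇒ negate
  λ: 172 + 23.29/60 = 172.3881667
  E → positive
Point 5:
  φ: split at 2 digits → 00° and 7.389′; 0 + 7.389/60 = 0.1231500
  N → positive
  λ: split at 3 digits → 149° and 8.3035′; 149 + 8.3035/60 = 149.1383917
  W → negative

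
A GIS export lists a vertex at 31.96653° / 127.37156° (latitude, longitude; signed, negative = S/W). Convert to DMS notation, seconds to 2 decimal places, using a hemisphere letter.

31°57′59.51″ N, 127°22′17.62″ E

Lat: 0.966530 × 60 = 57.99180′ → 57′, remainder × 60 = 59.5080″
Lon: whole degrees 127; 22.29360′ → 22′ and 17.6160″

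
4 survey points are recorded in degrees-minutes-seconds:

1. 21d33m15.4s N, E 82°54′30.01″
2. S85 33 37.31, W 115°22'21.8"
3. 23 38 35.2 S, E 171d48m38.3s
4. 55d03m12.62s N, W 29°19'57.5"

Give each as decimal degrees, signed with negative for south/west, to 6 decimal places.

1. 21.554278, 82.908336
2. -85.560364, -115.372722
3. -23.643111, 171.810639
4. 55.053506, -29.332639

Point 1:
  Lat: 21 + 33/60 + 15.4/3600 = 21.5542778
  N ⇒ keep positive
  Longitude: 82 + 54/60 + 30.01/3600 = 82.9083361
  E ⇒ keep positive
Point 2:
  Latitude: 85° + 33/60 + 37.31/3600 = 85 + 0.550000 + 0.010364 = 85.5603639
  hemisphere S, so the sign is −
  Longitude: 115 + 22/60 + 21.8/3600 = 115.3727222
  W ⇒ negate
Point 3:
  Lat: 38′ + 35.2″ = 38.58667′; 23 + 38.58667/60 = 23.6431111
  S → negative
  λ: 171 + 48/60 + 38.3/3600 = 171.8106389
  E → positive
Point 4:
  Lat: 55° + 3/60 + 12.62/3600 = 55 + 0.050000 + 0.003506 = 55.0535056
  N ⇒ keep positive
  Longitude: 29° + 19/60 + 57.5/3600 = 29 + 0.316667 + 0.015972 = 29.3326389
  W ⇒ negate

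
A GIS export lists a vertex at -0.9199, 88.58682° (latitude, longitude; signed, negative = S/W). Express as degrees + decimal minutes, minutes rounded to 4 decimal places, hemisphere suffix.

0° 55.1940′ S, 88° 35.2092′ E

Latitude is negative → S; |value| = 0.919900
Latitude: minutes = (0.919900 − 0) × 60 = 55.194000
Longitude: minutes = (88.586820 − 88) × 60 = 35.209200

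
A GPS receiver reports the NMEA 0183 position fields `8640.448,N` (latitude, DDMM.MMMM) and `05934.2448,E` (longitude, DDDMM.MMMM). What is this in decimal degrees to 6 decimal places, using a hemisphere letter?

86.674133° N, 59.570747° E

Lat: split at 2 digits → 86° and 40.448′; 86 + 40.448/60 = 86.6741333
Lon: degrees = first 3 digits = 59, minutes = 34.2448; 59 + 34.2448/60 = 59.5707467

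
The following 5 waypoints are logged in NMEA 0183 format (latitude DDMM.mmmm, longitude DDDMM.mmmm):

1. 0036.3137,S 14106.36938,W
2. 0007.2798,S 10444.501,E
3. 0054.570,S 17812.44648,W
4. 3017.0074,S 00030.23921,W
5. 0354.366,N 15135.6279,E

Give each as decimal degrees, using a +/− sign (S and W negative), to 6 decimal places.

1. -0.605228, -141.106156
2. -0.121330, 104.741683
3. -0.909500, -178.207441
4. -30.283457, -0.503987
5. 3.906100, 151.593798

Point 1:
  Lat: degrees = first 2 digits = 0, minutes = 36.3137; 0 + 36.3137/60 = 0.6052283
  hemisphere S, so the sign is −
  λ: degrees = first 3 digits = 141, minutes = 6.36938; 141 + 6.36938/60 = 141.1061563
  hemisphere W, so the sign is −
Point 2:
  Latitude: degrees = first 2 digits = 0, minutes = 7.2798; 0 + 7.2798/60 = 0.1213300
  S ⇒ negate
  λ: degrees = first 3 digits = 104, minutes = 44.501; 104 + 44.501/60 = 104.7416833
  E ⇒ keep positive
Point 3:
  Latitude: degrees = first 2 digits = 0, minutes = 54.57; 0 + 54.57/60 = 0.9095000
  hemisphere S, so the sign is −
  Longitude: degrees = first 3 digits = 178, minutes = 12.44648; 178 + 12.44648/60 = 178.2074413
  W ⇒ negate
Point 4:
  Lat: split at 2 digits → 30° and 17.0074′; 30 + 17.0074/60 = 30.2834567
  hemisphere S, so the sign is −
  Longitude: split at 3 digits → 000° and 30.23921′; 0 + 30.23921/60 = 0.5039868
  W → negative
Point 5:
  φ: split at 2 digits → 03° and 54.366′; 3 + 54.366/60 = 3.9061000
  N ⇒ keep positive
  Lon: degrees = first 3 digits = 151, minutes = 35.6279; 151 + 35.6279/60 = 151.5937983
  E → positive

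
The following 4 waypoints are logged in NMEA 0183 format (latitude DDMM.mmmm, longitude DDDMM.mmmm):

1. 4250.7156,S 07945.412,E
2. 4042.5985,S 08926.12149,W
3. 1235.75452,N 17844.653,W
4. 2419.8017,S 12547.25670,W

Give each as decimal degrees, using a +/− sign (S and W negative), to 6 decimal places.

1. -42.845260, 79.756867
2. -40.709975, -89.435358
3. 12.595909, -178.744217
4. -24.330028, -125.787612

Point 1:
  Latitude: split at 2 digits → 42° and 50.7156′; 42 + 50.7156/60 = 42.8452600
  S → negative
  Longitude: degrees = first 3 digits = 79, minutes = 45.412; 79 + 45.412/60 = 79.7568667
  E ⇒ keep positive
Point 2:
  φ: split at 2 digits → 40° and 42.5985′; 40 + 42.5985/60 = 40.7099750
  S ⇒ negate
  Lon: degrees = first 3 digits = 89, minutes = 26.12149; 89 + 26.12149/60 = 89.4353582
  W → negative
Point 3:
  Latitude: split at 2 digits → 12° and 35.75452′; 12 + 35.75452/60 = 12.5959087
  N ⇒ keep positive
  λ: degrees = first 3 digits = 178, minutes = 44.653; 178 + 44.653/60 = 178.7442167
  W ⇒ negate
Point 4:
  φ: degrees = first 2 digits = 24, minutes = 19.8017; 24 + 19.8017/60 = 24.3300283
  hemisphere S, so the sign is −
  λ: split at 3 digits → 125° and 47.2567′; 125 + 47.2567/60 = 125.7876117
  W → negative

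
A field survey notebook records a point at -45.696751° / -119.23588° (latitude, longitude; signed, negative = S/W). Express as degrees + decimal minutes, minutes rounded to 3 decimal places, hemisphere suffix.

45° 41.805′ S, 119° 14.153′ W

Latitude is negative → S; |value| = 45.696751
φ: 45° + 0.696751 × 60 = 45° 41.80506′
Longitude is negative → W; |value| = 119.235880
λ: fractional part 0.235880 → 14.15280 minutes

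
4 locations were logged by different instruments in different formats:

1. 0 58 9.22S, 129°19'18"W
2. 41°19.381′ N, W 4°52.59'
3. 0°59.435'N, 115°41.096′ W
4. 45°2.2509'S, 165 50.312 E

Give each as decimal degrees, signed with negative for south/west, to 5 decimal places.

Point 1:
  Latitude: 0° + 58/60 + 9.22/3600 = 0 + 0.966667 + 0.002561 = 0.969228
  hemisphere S, so the sign is −
  Lon: 129 + 19/60 + 18/3600 = 129.321667
  W → negative
Point 2:
  Lat: 19.381′ = 0.323017°; total 41.323017
  N → positive
  λ: 4 + 52.59/60 = 4.876500
  W → negative
Point 3:
  Latitude: 59.435′ = 0.990583°; total 0.990583
  N → positive
  Longitude: 41.096′ = 0.684933°; total 115.684933
  W → negative
Point 4:
  φ: 45 + 2.2509/60 = 45.037515
  hemisphere S, so the sign is −
  Lon: 165 + 50.312/60 = 165.838533
  E → positive

1. -0.96923, -129.32167
2. 41.32302, -4.87650
3. 0.99058, -115.68493
4. -45.03752, 165.83853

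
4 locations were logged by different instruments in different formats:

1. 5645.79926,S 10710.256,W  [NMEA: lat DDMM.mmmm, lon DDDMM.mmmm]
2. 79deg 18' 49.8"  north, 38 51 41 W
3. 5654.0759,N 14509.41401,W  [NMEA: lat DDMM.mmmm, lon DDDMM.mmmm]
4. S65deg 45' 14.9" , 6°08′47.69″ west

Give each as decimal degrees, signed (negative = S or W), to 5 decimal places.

1. -56.76332, -107.17093
2. 79.31383, -38.86139
3. 56.90127, -145.15690
4. -65.75414, -6.14658

Point 1:
  Lat: split at 2 digits → 56° and 45.79926′; 56 + 45.79926/60 = 56.763321
  hemisphere S, so the sign is −
  Lon: split at 3 digits → 107° and 10.256′; 107 + 10.256/60 = 107.170933
  W ⇒ negate
Point 2:
  Lat: 79° + 18/60 + 49.8/3600 = 79 + 0.300000 + 0.013833 = 79.313833
  N → positive
  λ: 38 + 51/60 + 41/3600 = 38.861389
  W → negative
Point 3:
  Lat: degrees = first 2 digits = 56, minutes = 54.0759; 56 + 54.0759/60 = 56.901265
  N ⇒ keep positive
  Longitude: split at 3 digits → 145° and 9.41401′; 145 + 9.41401/60 = 145.156900
  W → negative
Point 4:
  Latitude: 45′ + 14.9″ = 45.24833′; 65 + 45.24833/60 = 65.754139
  S → negative
  λ: 8′ + 47.69″ = 8.79483′; 6 + 8.79483/60 = 6.146581
  W → negative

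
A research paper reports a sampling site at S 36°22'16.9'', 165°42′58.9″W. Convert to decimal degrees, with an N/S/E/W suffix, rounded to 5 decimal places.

φ: 36° + 22/60 + 16.9/3600 = 36 + 0.366667 + 0.004694 = 36.371361
Lon: 165° + 42/60 + 58.9/3600 = 165 + 0.700000 + 0.016361 = 165.716361

36.37136° S, 165.71636° W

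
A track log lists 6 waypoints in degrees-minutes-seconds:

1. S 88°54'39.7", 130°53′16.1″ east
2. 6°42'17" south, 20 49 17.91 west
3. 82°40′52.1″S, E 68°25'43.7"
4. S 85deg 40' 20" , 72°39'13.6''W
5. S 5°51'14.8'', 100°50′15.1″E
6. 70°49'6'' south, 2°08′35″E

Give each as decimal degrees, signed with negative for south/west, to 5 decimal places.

1. -88.91103, 130.88781
2. -6.70472, -20.82164
3. -82.68114, 68.42881
4. -85.67222, -72.65378
5. -5.85411, 100.83753
6. -70.81833, 2.14306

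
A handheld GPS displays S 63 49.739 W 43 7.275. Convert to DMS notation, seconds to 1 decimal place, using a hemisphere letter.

63°49′44.3″ S, 43°07′16.5″ W

φ: fractional minutes 0.73900 × 60 = 44.340″
Longitude: 7.27500′ → 7′ and 0.27500 × 60 = 16.500″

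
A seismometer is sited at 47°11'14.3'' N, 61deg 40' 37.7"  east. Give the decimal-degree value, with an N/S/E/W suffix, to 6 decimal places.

Lat: 47 + 11/60 + 14.3/3600 = 47.1873056
Lon: 40′ + 37.7″ = 40.62833′; 61 + 40.62833/60 = 61.6771389

47.187306° N, 61.677139° E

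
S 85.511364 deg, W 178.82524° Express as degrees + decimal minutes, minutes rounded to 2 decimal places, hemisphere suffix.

85° 30.68′ S, 178° 49.51′ W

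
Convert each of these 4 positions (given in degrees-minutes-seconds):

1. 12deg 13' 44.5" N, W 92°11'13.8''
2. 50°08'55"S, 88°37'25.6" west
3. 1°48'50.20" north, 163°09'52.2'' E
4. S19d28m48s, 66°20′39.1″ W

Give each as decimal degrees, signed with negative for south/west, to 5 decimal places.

Point 1:
  φ: 12 + 13/60 + 44.5/3600 = 12.229028
  N → positive
  λ: 11′ + 13.8″ = 11.23000′; 92 + 11.23000/60 = 92.187167
  W → negative
Point 2:
  Lat: 50 + 8/60 + 55/3600 = 50.148611
  S ⇒ negate
  Longitude: 88 + 37/60 + 25.6/3600 = 88.623778
  W ⇒ negate
Point 3:
  Latitude: 48′ + 50.2″ = 48.83667′; 1 + 48.83667/60 = 1.813944
  N ⇒ keep positive
  λ: 163 + 9/60 + 52.2/3600 = 163.164500
  E → positive
Point 4:
  Lat: 28′ + 48″ = 28.80000′; 19 + 28.80000/60 = 19.480000
  hemisphere S, so the sign is −
  Lon: 66° + 20/60 + 39.1/3600 = 66 + 0.333333 + 0.010861 = 66.344194
  hemisphere W, so the sign is −

1. 12.22903, -92.18717
2. -50.14861, -88.62378
3. 1.81394, 163.16450
4. -19.48000, -66.34419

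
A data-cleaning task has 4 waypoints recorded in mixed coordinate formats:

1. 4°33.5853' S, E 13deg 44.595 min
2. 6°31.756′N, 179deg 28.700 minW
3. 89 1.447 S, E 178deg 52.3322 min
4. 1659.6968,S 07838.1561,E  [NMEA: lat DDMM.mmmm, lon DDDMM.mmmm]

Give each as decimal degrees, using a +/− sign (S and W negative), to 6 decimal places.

1. -4.559755, 13.743250
2. 6.529267, -179.478333
3. -89.024117, 178.872203
4. -16.994947, 78.635935

Point 1:
  φ: 4 + 33.5853/60 = 4.5597550
  hemisphere S, so the sign is −
  Lon: 13 + 44.595/60 = 13.7432500
  E → positive
Point 2:
  φ: 6 + 31.756/60 = 6.5292667
  N → positive
  λ: 179 + 28.7/60 = 179.4783333
  W ⇒ negate
Point 3:
  φ: 1.447′ = 0.024117°; total 89.0241167
  hemisphere S, so the sign is −
  Lon: 178 + 52.3322/60 = 178.8722033
  E → positive
Point 4:
  Lat: degrees = first 2 digits = 16, minutes = 59.6968; 16 + 59.6968/60 = 16.9949467
  S → negative
  Longitude: degrees = first 3 digits = 78, minutes = 38.1561; 78 + 38.1561/60 = 78.6359350
  E → positive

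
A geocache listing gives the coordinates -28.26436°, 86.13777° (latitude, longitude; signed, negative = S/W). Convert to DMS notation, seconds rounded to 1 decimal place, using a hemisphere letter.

28°15′51.7″ S, 86°08′16.0″ E

Latitude is negative → S; |value| = 28.264360
φ: whole degrees 28; 15.86160′ → 15′ and 51.696″
λ: 0.137770° → 8.26620′; 0.26620 × 60 = 15.972″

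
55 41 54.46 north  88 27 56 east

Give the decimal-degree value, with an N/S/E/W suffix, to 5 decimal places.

Lat: 41′ + 54.46″ = 41.90767′; 55 + 41.90767/60 = 55.698461
Longitude: 88° + 27/60 + 56/3600 = 88 + 0.450000 + 0.015556 = 88.465556

55.69846° N, 88.46556° E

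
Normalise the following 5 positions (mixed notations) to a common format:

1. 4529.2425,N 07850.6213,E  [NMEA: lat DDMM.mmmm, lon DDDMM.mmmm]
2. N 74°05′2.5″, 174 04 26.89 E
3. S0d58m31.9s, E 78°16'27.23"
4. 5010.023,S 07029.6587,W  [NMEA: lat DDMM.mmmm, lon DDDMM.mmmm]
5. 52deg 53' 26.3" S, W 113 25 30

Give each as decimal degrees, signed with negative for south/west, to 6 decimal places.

Point 1:
  Latitude: degrees = first 2 digits = 45, minutes = 29.2425; 45 + 29.2425/60 = 45.4873750
  N → positive
  Lon: split at 3 digits → 078° and 50.6213′; 78 + 50.6213/60 = 78.8436883
  E ⇒ keep positive
Point 2:
  Lat: 74 + 5/60 + 2.5/3600 = 74.0840278
  N → positive
  Lon: 174 + 4/60 + 26.89/3600 = 174.0741361
  E ⇒ keep positive
Point 3:
  Lat: 0° + 58/60 + 31.9/3600 = 0 + 0.966667 + 0.008861 = 0.9755278
  S → negative
  Lon: 78° + 16/60 + 27.23/3600 = 78 + 0.266667 + 0.007564 = 78.2742306
  E ⇒ keep positive
Point 4:
  Lat: split at 2 digits → 50° and 10.023′; 50 + 10.023/60 = 50.1670500
  S ⇒ negate
  λ: degrees = first 3 digits = 70, minutes = 29.6587; 70 + 29.6587/60 = 70.4943117
  hemisphere W, so the sign is −
Point 5:
  Latitude: 52° + 53/60 + 26.3/3600 = 52 + 0.883333 + 0.007306 = 52.8906389
  S → negative
  Longitude: 113° + 25/60 + 30/3600 = 113 + 0.416667 + 0.008333 = 113.4250000
  W ⇒ negate

1. 45.487375, 78.843688
2. 74.084028, 174.074136
3. -0.975528, 78.274231
4. -50.167050, -70.494312
5. -52.890639, -113.425000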